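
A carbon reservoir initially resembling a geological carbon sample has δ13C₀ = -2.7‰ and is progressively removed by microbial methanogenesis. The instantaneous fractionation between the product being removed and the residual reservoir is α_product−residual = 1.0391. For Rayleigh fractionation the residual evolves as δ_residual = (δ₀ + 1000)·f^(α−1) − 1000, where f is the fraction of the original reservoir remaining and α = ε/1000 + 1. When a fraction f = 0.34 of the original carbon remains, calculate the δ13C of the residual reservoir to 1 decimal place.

-43.9‰

Rayleigh residual: δ_res = (δ₀ + 1000)·f^(α−1) − 1000
α − 1 = 0.03910
f^(α−1) = 0.34^(0.03910) = 0.958696
δ_res = (-2.7 + 1000) × 0.958696 − 1000 = 956.107 − 1000 = -43.89‰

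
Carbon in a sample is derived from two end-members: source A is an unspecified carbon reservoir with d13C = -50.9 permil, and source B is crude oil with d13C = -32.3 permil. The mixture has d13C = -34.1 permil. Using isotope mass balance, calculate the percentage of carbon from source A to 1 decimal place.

9.7%

δ_mix = f_A·δ_A + (1 − f_A)·δ_B  ⇒  f_A = (δ_mix − δ_B)/(δ_A − δ_B)
f_A = (-34.1 − (-32.3)) / (-50.9 − (-32.3))
f_A = -1.8 / -18.6 = 0.0968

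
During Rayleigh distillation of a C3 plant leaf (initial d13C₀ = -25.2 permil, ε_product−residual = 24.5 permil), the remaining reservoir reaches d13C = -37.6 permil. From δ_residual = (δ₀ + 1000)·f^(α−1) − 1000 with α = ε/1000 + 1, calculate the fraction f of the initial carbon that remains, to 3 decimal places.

α − 1 = ε/1000 = 0.0245
(δ_res + 1000)/(δ₀ + 1000) = (-37.6 + 1000)/(-25.2 + 1000) = 962.4/974.8 = 0.987279
f = 0.987279^(1/0.0245) = exp(ln(0.987279)/0.0245) = exp(-0.01280/0.0245)
f = exp(-0.5225) = 0.5930

0.593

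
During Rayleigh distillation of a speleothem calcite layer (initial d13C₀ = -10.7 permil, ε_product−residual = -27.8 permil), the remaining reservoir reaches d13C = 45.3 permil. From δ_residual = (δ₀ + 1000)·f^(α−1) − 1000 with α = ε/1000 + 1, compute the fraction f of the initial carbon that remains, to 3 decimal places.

0.138

α − 1 = ε/1000 = -0.0278
(δ_res + 1000)/(δ₀ + 1000) = (45.3 + 1000)/(-10.7 + 1000) = 1045.3/989.3 = 1.056606
f = 1.056606^(1/-0.0278) = exp(ln(1.056606)/-0.0278) = exp(0.05506/-0.0278)
f = exp(-1.9806) = 0.1380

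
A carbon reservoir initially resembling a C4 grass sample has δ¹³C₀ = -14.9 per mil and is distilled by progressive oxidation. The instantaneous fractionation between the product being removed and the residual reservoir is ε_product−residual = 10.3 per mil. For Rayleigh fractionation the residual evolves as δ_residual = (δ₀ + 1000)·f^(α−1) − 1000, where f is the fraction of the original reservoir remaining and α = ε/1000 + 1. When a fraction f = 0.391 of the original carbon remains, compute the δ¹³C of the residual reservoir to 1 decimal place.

-24.4 per mil

Rayleigh residual: δ_res = (δ₀ + 1000)·f^(α−1) − 1000
α = ε/1000 + 1 = 1.01030, so α − 1 = 0.01030
f^(α−1) = 0.391^(0.01030) = 0.990374
δ_res = (-14.9 + 1000) × 0.990374 − 1000 = 975.618 − 1000 = -24.38 per mil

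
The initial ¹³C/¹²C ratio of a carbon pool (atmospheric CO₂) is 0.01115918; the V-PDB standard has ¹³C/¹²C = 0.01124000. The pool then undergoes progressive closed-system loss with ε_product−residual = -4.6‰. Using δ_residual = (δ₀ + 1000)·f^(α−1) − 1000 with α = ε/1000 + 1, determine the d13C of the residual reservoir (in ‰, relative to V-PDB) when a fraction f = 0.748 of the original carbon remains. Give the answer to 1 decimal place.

-5.9‰

δ₀ = (0.01115918/0.01124000 − 1)×1000 = (0.992810 − 1)×1000 = -7.190‰
α − 1 = ε/1000 = -0.0046
f^(α−1) = 0.748^(-0.0046) = 1.001337
δ_res = (-7.190 + 1000) × 1.001337 − 1000 = 994.137 − 1000 = -5.86‰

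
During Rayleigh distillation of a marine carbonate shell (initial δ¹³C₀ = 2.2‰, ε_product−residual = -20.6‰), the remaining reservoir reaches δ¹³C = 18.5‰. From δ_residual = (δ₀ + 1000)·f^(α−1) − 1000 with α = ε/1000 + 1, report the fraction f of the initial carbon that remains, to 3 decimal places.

0.457

α − 1 = ε/1000 = -0.0206
(δ_res + 1000)/(δ₀ + 1000) = (18.5 + 1000)/(2.2 + 1000) = 1018.5/1002.2 = 1.016264
f = 1.016264^(1/-0.0206) = exp(ln(1.016264)/-0.0206) = exp(0.01613/-0.0206)
f = exp(-0.7832) = 0.4570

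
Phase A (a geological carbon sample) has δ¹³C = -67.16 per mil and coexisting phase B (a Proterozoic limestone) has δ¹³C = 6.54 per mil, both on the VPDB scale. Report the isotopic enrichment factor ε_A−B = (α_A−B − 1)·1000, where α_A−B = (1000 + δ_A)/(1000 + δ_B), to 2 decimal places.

-73.22 per mil

α_A−B = (1000 + -67.16) / (1000 + 6.54) = 932.84 / 1006.54 = 0.926779
ε_A−B = (0.926779 − 1) × 1000 = -73.221 per mil
(The approximation ε ≈ δ_A − δ_B would give -73.70 per mil.)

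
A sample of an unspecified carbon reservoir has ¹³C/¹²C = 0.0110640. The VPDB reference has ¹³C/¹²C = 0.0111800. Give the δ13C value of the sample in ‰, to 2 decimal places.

δ13C = (R_sample / R_standard − 1) × 1000
R_sample / R_standard = 0.0110640 / 0.0111800 = 0.989624
δ13C = (0.989624 − 1) × 1000 = -10.376‰

-10.38‰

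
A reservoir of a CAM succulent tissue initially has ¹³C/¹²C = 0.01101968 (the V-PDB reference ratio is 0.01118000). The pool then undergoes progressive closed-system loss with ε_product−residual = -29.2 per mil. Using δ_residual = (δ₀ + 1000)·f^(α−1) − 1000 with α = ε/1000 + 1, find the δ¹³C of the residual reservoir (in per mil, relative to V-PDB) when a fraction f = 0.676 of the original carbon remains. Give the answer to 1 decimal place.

δ₀ = (0.01101968/0.01118000 − 1)×1000 = (0.985660 − 1)×1000 = -14.340 per mil
α − 1 = ε/1000 = -0.0292
f^(α−1) = 0.676^(-0.0292) = 1.011499
δ_res = (-14.340 + 1000) × 1.011499 − 1000 = 996.994 − 1000 = -3.01 per mil

-3.0 per mil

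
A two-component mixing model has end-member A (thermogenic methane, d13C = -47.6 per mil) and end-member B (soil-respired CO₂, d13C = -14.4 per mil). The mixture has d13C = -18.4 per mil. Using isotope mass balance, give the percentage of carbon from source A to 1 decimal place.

12.0%

δ_mix = f_A·δ_A + (1 − f_A)·δ_B  ⇒  f_A = (δ_mix − δ_B)/(δ_A − δ_B)
f_A = (-18.4 − (-14.4)) / (-47.6 − (-14.4))
f_A = -4.0 / -33.2 = 0.1205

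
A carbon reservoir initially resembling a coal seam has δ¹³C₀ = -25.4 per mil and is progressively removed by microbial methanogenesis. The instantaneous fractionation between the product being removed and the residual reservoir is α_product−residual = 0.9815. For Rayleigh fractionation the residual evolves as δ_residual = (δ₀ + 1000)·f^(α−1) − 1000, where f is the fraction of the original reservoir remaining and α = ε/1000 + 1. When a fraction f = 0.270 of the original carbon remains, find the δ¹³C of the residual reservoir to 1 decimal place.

-1.5 per mil

Rayleigh residual: δ_res = (δ₀ + 1000)·f^(α−1) − 1000
α − 1 = -0.01850
f^(α−1) = 0.270^(-0.01850) = 1.024518
δ_res = (-25.4 + 1000) × 1.024518 − 1000 = 998.496 − 1000 = -1.50 per mil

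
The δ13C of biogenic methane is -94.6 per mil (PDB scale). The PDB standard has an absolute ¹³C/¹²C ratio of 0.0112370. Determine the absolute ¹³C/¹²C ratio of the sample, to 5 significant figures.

0.010174

R_sample = R_standard × (δ13C/1000 + 1)
R_sample = 0.0112370 × (-94.6/1000 + 1) = 0.0112370 × 0.905400
R_sample = 0.0101740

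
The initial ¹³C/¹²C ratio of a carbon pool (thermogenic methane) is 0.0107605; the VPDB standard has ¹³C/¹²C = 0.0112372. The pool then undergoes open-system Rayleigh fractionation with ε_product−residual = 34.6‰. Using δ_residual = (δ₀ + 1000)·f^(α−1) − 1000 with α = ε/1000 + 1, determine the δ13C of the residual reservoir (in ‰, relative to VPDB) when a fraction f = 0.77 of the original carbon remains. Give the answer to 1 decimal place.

δ₀ = (0.0107605/0.0112372 − 1)×1000 = (0.957578 − 1)×1000 = -42.422‰
α − 1 = ε/1000 = 0.0346
f^(α−1) = 0.77^(0.0346) = 0.990998
δ_res = (-42.422 + 1000) × 0.990998 − 1000 = 948.958 − 1000 = -51.04‰

-51.0‰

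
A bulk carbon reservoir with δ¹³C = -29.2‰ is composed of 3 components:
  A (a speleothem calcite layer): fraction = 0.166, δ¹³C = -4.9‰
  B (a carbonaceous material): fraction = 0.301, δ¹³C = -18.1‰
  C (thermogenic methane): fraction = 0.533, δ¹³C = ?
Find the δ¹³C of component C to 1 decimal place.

-43.0‰

Isotope mass balance: δ_bulk = Σ fᵢ·δᵢ.
-29.2 = 0.166×(-4.9) + 0.301×(-18.1) + 0.533×δ_C
0.533·δ_C = -29.2 − (-6.261) = -22.938
δ_C = -22.938 / 0.533 = -43.04‰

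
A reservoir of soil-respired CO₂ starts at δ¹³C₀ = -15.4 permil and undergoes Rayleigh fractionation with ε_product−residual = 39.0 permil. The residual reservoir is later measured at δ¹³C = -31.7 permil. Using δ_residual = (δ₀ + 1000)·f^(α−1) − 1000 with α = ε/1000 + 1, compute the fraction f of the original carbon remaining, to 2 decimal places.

α − 1 = ε/1000 = 0.0390
(δ_res + 1000)/(δ₀ + 1000) = (-31.7 + 1000)/(-15.4 + 1000) = 968.3/984.6 = 0.983445
f = 0.983445^(1/0.0390) = exp(ln(0.983445)/0.0390) = exp(-0.01669/0.0390)
f = exp(-0.4280) = 0.6518

0.65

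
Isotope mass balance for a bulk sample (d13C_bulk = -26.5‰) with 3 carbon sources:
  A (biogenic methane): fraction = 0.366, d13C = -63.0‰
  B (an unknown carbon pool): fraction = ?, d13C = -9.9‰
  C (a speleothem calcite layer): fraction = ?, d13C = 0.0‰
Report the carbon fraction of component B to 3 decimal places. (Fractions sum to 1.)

0.348

Let f_B and f_C be the unknown fractions; fractions sum to 1 so f_B + f_C = 0.634.
Mass balance: Σ fᵢ·δᵢ = δ_bulk ⇒ f_B·(-9.9) + f_C·(0.0) = -26.5 − (-23.058) = -3.442
Substitute f_C = 0.634 − f_B:
f_B·(-9.9 − 0.0) = -3.442 − 0.634×(0.0) = -3.442
f_B = -3.442 / -9.9 = 0.3477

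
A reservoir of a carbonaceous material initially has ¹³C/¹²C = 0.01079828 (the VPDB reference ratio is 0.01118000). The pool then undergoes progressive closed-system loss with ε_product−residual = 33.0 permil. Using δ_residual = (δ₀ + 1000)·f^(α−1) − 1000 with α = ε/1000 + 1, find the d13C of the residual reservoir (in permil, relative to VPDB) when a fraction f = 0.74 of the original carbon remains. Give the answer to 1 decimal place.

-43.7 permil

δ₀ = (0.01079828/0.01118000 − 1)×1000 = (0.965857 − 1)×1000 = -34.143 permil
α − 1 = ε/1000 = 0.0330
f^(α−1) = 0.74^(0.0330) = 0.990113
δ_res = (-34.143 + 1000) × 0.990113 − 1000 = 956.307 − 1000 = -43.69 permil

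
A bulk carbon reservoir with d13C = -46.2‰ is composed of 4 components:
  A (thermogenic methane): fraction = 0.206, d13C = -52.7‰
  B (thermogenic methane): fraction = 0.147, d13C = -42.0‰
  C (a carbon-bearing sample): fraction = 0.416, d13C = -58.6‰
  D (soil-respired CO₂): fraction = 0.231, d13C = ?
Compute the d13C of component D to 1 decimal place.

Isotope mass balance: δ_bulk = Σ fᵢ·δᵢ.
-46.2 = 0.206×(-52.7) + 0.147×(-42.0) + 0.416×(-58.6) + 0.231×δ_D
0.231·δ_D = -46.2 − (-41.408) = -4.792
δ_D = -4.792 / 0.231 = -20.75‰

-20.7‰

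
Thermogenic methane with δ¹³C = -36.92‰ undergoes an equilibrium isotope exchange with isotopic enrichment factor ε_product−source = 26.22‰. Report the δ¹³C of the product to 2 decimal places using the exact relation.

-11.67‰

To first order, δ_product ≈ δ_source + ε = -10.70‰.
Exactly, δ_product = (δ_source + 1000)·(ε/1000 + 1) − 1000.
δ_product = (-36.92 + 1000) × (26.22/1000 + 1) − 1000
δ_product = -11.668‰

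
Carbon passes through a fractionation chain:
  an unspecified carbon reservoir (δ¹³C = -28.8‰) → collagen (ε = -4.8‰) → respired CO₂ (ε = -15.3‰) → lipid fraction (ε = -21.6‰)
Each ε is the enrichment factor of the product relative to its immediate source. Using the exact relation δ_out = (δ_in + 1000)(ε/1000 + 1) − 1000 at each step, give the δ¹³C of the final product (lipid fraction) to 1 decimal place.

-68.8‰

step 1: δ = (-28.80 + 1000)·(-4.8/1000 + 1) − 1000 = -33.46‰
step 2: δ = (-33.46 + 1000)·(-15.3/1000 + 1) − 1000 = -48.25‰
step 3: δ = (-48.25 + 1000)·(-21.6/1000 + 1) − 1000 = -68.81‰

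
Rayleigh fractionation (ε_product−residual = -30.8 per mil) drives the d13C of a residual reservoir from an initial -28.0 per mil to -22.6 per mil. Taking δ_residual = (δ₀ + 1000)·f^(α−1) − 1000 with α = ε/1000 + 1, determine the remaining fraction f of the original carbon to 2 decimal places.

α − 1 = ε/1000 = -0.0308
(δ_res + 1000)/(δ₀ + 1000) = (-22.6 + 1000)/(-28.0 + 1000) = 977.4/972.0 = 1.005556
f = 1.005556^(1/-0.0308) = exp(ln(1.005556)/-0.0308) = exp(0.00554/-0.0308)
f = exp(-0.1799) = 0.8354

0.84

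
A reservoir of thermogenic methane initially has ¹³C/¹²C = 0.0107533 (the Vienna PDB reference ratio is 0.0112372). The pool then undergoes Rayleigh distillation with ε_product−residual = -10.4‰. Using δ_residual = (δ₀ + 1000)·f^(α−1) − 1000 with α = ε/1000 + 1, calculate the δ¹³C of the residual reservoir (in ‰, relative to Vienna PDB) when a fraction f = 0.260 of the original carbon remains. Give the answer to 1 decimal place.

-29.6‰

δ₀ = (0.0107533/0.0112372 − 1)×1000 = (0.956938 − 1)×1000 = -43.062‰
α − 1 = ε/1000 = -0.0104
f^(α−1) = 0.260^(-0.0104) = 1.014108
δ_res = (-43.062 + 1000) × 1.014108 − 1000 = 970.438 − 1000 = -29.56‰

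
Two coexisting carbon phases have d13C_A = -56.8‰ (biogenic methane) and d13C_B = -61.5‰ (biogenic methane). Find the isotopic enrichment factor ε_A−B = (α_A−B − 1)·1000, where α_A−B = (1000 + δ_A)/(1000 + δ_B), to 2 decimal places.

5.01‰

α_A−B = (1000 + -56.8) / (1000 + -61.5) = 943.2 / 938.5 = 1.005008
ε_A−B = (1.005008 − 1) × 1000 = 5.008‰
(The approximation ε ≈ δ_A − δ_B would give 4.7‰.)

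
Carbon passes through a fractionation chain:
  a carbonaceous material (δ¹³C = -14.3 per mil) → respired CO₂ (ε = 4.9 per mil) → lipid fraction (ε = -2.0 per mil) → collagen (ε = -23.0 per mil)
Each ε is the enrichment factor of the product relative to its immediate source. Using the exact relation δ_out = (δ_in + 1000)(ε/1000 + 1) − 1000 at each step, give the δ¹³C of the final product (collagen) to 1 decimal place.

step 1: δ = (-14.30 + 1000)·(4.9/1000 + 1) − 1000 = -9.47 per mil
step 2: δ = (-9.47 + 1000)·(-2.0/1000 + 1) − 1000 = -11.45 per mil
step 3: δ = (-11.45 + 1000)·(-23.0/1000 + 1) − 1000 = -34.19 per mil

-34.2 per mil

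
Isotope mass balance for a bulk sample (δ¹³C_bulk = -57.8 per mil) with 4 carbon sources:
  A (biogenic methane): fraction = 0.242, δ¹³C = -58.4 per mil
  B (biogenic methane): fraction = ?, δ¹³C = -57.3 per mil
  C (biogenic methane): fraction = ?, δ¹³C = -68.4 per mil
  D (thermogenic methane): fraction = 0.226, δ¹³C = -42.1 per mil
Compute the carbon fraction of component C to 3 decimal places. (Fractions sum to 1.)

Let f_C and f_B be the unknown fractions; fractions sum to 1 so f_C + f_B = 0.532.
Mass balance: Σ fᵢ·δᵢ = δ_bulk ⇒ f_C·(-68.4) + f_B·(-57.3) = -57.8 − (-23.647) = -34.153
Substitute f_B = 0.532 − f_C:
f_C·(-68.4 − -57.3) = -34.153 − 0.532×(-57.3) = -3.669
f_C = -3.669 / -11.1 = 0.3305

0.331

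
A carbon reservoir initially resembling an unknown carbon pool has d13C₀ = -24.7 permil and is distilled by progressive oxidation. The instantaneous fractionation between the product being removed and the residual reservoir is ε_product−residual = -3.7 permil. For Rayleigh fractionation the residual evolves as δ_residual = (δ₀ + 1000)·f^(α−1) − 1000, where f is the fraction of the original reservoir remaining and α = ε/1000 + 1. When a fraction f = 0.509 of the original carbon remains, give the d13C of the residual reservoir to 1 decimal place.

-22.3 permil

Rayleigh residual: δ_res = (δ₀ + 1000)·f^(α−1) − 1000
α = ε/1000 + 1 = 0.99630, so α − 1 = -0.00370
f^(α−1) = 0.509^(-0.00370) = 1.002502
δ_res = (-24.7 + 1000) × 1.002502 − 1000 = 977.740 − 1000 = -22.26 permil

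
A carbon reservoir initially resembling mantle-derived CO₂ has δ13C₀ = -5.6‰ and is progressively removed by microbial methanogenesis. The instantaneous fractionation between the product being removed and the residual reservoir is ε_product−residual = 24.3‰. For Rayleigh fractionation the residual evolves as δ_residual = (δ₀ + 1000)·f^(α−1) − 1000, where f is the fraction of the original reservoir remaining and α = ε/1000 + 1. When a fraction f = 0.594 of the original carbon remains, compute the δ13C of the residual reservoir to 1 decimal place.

-18.1‰

Rayleigh residual: δ_res = (δ₀ + 1000)·f^(α−1) − 1000
α = ε/1000 + 1 = 1.02430, so α − 1 = 0.02430
f^(α−1) = 0.594^(0.02430) = 0.987422
δ_res = (-5.6 + 1000) × 0.987422 − 1000 = 981.893 − 1000 = -18.11‰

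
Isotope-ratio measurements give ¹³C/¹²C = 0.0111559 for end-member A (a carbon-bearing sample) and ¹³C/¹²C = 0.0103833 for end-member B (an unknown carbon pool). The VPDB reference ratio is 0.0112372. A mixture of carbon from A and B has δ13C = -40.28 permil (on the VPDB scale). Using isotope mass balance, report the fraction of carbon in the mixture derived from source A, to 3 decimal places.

δ_A = (0.0111559/0.0112372 − 1)×1000 = (0.992765 − 1)×1000 = -7.235 permil
δ_B = (0.0103833/0.0112372 − 1)×1000 = (0.924011 − 1)×1000 = -75.989 permil
f_A = (δ_mix − δ_B)/(δ_A − δ_B) = (-40.28 − (-75.989))/(-7.235 − (-75.989))
f_A = 35.709 / 68.754 = 0.5194

0.519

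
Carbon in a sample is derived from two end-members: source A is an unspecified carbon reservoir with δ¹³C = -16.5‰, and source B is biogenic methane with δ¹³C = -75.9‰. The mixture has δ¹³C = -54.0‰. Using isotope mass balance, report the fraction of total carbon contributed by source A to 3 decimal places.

0.369

δ_mix = f_A·δ_A + (1 − f_A)·δ_B  ⇒  f_A = (δ_mix − δ_B)/(δ_A − δ_B)
f_A = (-54.0 − (-75.9)) / (-16.5 − (-75.9))
f_A = 21.9 / 59.4 = 0.3687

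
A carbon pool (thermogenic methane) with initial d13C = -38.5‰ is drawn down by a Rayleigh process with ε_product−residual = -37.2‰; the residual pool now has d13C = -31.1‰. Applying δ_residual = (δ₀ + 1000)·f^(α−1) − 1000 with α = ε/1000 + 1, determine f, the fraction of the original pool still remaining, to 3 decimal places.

α − 1 = ε/1000 = -0.0372
(δ_res + 1000)/(δ₀ + 1000) = (-31.1 + 1000)/(-38.5 + 1000) = 968.9/961.5 = 1.007696
f = 1.007696^(1/-0.0372) = exp(ln(1.007696)/-0.0372) = exp(0.00767/-0.0372)
f = exp(-0.2061) = 0.8138

0.814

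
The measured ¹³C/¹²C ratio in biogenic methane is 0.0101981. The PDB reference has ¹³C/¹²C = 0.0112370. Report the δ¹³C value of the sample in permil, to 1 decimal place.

δ¹³C = (R_sample / R_standard − 1) × 1000
R_sample / R_standard = 0.0101981 / 0.0112370 = 0.907546
δ¹³C = (0.907546 − 1) × 1000 = -92.45 permil

-92.5 permil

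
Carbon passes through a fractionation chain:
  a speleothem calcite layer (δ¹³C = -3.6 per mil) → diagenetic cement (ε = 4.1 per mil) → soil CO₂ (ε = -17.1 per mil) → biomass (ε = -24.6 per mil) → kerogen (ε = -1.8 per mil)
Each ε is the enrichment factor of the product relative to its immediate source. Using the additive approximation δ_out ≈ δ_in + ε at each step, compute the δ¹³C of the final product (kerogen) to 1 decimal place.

-43.0 per mil

step 1: δ ≈ -3.6 + (4.1) = 0.5 per mil
step 2: δ ≈ 0.5 + (-17.1) = -16.6 per mil
step 3: δ ≈ -16.6 + (-24.6) = -41.2 per mil
step 4: δ ≈ -41.2 + (-1.8) = -43.0 per mil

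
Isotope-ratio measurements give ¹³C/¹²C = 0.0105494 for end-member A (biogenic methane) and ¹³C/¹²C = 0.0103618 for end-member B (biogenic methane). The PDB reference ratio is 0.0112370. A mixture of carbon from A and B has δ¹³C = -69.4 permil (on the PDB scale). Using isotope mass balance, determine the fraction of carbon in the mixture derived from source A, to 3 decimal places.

0.508

δ_A = (0.0105494/0.0112370 − 1)×1000 = (0.938809 − 1)×1000 = -61.191 permil
δ_B = (0.0103618/0.0112370 − 1)×1000 = (0.922114 − 1)×1000 = -77.886 permil
f_A = (δ_mix − δ_B)/(δ_A − δ_B) = (-69.4 − (-77.886))/(-61.191 − (-77.886))
f_A = 8.486 / 16.695 = 0.5083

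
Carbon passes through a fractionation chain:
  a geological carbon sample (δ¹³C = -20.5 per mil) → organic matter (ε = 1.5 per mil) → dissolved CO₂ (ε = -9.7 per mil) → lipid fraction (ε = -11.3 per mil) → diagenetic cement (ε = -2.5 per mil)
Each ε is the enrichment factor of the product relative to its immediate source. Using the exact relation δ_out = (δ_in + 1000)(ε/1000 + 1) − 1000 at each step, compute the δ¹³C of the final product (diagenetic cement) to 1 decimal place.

step 1: δ = (-20.50 + 1000)·(1.5/1000 + 1) − 1000 = -19.03 per mil
step 2: δ = (-19.03 + 1000)·(-9.7/1000 + 1) − 1000 = -28.55 per mil
step 3: δ = (-28.55 + 1000)·(-11.3/1000 + 1) − 1000 = -39.52 per mil
step 4: δ = (-39.52 + 1000)·(-2.5/1000 + 1) − 1000 = -41.92 per mil

-41.9 per mil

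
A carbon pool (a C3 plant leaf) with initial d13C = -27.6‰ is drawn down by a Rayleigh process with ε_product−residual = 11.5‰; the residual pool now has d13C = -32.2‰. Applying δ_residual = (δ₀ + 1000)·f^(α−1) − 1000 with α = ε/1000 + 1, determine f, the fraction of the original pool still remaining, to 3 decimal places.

0.662

α − 1 = ε/1000 = 0.0115
(δ_res + 1000)/(δ₀ + 1000) = (-32.2 + 1000)/(-27.6 + 1000) = 967.8/972.4 = 0.995269
f = 0.995269^(1/0.0115) = exp(ln(0.995269)/0.0115) = exp(-0.00474/0.0115)
f = exp(-0.4123) = 0.6621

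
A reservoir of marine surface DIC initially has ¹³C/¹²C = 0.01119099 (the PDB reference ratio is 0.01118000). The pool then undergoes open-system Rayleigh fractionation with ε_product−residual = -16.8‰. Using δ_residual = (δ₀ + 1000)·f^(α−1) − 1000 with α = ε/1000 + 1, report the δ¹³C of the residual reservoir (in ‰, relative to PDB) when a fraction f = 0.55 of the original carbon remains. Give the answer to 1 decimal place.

11.1‰

δ₀ = (0.01119099/0.01118000 − 1)×1000 = (1.000983 − 1)×1000 = 0.983‰
α − 1 = ε/1000 = -0.0168
f^(α−1) = 0.55^(-0.0168) = 1.010094
δ_res = (0.983 + 1000) × 1.010094 − 1000 = 1011.087 − 1000 = 11.09‰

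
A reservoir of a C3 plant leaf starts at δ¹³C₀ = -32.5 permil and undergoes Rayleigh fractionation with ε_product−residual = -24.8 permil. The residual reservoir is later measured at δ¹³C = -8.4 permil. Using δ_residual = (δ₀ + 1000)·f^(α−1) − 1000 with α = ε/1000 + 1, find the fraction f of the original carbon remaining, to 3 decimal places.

α − 1 = ε/1000 = -0.0248
(δ_res + 1000)/(δ₀ + 1000) = (-8.4 + 1000)/(-32.5 + 1000) = 991.6/967.5 = 1.024910
f = 1.024910^(1/-0.0248) = exp(ln(1.024910)/-0.0248) = exp(0.02460/-0.0248)
f = exp(-0.9921) = 0.3708

0.371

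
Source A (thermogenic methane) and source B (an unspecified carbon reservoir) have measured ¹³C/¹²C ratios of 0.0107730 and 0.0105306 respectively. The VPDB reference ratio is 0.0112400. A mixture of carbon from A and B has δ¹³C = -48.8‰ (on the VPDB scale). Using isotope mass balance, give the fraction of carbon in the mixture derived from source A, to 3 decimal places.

0.664

δ_A = (0.0107730/0.0112400 − 1)×1000 = (0.958452 − 1)×1000 = -41.548‰
δ_B = (0.0105306/0.0112400 − 1)×1000 = (0.936886 − 1)×1000 = -63.114‰
f_A = (δ_mix − δ_B)/(δ_A − δ_B) = (-48.8 − (-63.114))/(-41.548 − (-63.114))
f_A = 14.314 / 21.566 = 0.6637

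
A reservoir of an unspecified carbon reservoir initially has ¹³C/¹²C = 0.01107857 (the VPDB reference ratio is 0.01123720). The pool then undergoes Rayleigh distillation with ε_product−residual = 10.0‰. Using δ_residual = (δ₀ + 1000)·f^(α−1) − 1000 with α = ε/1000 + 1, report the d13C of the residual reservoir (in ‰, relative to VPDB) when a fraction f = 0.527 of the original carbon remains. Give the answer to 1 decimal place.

-20.4‰

δ₀ = (0.01107857/0.01123720 − 1)×1000 = (0.985883 − 1)×1000 = -14.117‰
α − 1 = ε/1000 = 0.0100
f^(α−1) = 0.527^(0.0100) = 0.993615
δ_res = (-14.117 + 1000) × 0.993615 − 1000 = 979.589 − 1000 = -20.41‰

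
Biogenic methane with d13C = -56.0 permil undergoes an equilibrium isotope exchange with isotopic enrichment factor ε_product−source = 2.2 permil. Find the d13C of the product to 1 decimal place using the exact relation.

-53.9 permil

Exactly, δ_product = (δ_source + 1000)·(ε/1000 + 1) − 1000.
δ_product = (-56.0 + 1000) × (2.2/1000 + 1) − 1000
δ_product = -53.92 permil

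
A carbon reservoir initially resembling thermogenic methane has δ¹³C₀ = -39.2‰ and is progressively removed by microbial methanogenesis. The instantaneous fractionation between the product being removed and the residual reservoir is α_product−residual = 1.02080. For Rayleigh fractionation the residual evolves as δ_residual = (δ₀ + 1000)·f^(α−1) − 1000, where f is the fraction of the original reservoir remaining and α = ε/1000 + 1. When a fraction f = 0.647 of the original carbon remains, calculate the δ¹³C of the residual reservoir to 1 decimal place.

-47.9‰

Rayleigh residual: δ_res = (δ₀ + 1000)·f^(α−1) − 1000
α − 1 = 0.02080
f^(α−1) = 0.647^(0.02080) = 0.990984
δ_res = (-39.2 + 1000) × 0.990984 − 1000 = 952.138 − 1000 = -47.86‰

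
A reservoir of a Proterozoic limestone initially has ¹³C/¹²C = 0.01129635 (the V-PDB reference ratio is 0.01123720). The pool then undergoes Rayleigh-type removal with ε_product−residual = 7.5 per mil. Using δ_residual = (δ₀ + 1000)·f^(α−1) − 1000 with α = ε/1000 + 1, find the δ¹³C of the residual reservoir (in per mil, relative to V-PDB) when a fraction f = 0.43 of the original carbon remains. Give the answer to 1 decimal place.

-1.1 per mil

δ₀ = (0.01129635/0.01123720 − 1)×1000 = (1.005264 − 1)×1000 = 5.264 per mil
α − 1 = ε/1000 = 0.0075
f^(α−1) = 0.43^(0.0075) = 0.993690
δ_res = (5.264 + 1000) × 0.993690 − 1000 = 998.921 − 1000 = -1.08 per mil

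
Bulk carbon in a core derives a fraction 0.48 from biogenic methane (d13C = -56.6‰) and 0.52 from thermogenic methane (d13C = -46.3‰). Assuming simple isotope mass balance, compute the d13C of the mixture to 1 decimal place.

-51.2‰

δ_mix = f_A·δ_A + f_B·δ_B
δ_mix = 0.48 × (-56.6) + 0.52 × (-46.3)
δ_mix = -27.17 + -24.08 = -51.24‰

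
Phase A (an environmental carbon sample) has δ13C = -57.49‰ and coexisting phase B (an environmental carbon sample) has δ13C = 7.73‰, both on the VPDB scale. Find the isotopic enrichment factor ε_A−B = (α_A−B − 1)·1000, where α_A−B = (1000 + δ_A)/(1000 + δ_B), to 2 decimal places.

-64.72‰

α_A−B = (1000 + -57.49) / (1000 + 7.73) = 942.51 / 1007.73 = 0.935280
ε_A−B = (0.935280 − 1) × 1000 = -64.720‰
(The approximation ε ≈ δ_A − δ_B would give -65.22‰.)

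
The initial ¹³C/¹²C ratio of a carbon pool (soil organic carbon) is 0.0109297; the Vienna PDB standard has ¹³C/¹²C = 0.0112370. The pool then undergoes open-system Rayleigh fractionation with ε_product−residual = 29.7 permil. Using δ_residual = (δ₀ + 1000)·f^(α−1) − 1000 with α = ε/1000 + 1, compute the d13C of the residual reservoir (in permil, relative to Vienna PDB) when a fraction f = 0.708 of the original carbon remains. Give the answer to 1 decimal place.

-37.3 permil

δ₀ = (0.0109297/0.0112370 − 1)×1000 = (0.972653 − 1)×1000 = -27.347 permil
α − 1 = ε/1000 = 0.0297
f^(α−1) = 0.708^(0.0297) = 0.989797
δ_res = (-27.347 + 1000) × 0.989797 − 1000 = 962.729 − 1000 = -37.27 permil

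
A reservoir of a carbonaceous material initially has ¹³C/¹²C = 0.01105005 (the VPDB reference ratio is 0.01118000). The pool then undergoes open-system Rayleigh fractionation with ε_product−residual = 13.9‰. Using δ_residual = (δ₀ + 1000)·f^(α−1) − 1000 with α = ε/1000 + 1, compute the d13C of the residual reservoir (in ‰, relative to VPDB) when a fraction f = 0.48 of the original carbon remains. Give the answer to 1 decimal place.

δ₀ = (0.01105005/0.01118000 − 1)×1000 = (0.988377 − 1)×1000 = -11.623‰
α − 1 = ε/1000 = 0.0139
f^(α−1) = 0.48^(0.0139) = 0.989850
δ_res = (-11.623 + 1000) × 0.989850 − 1000 = 978.344 − 1000 = -21.66‰

-21.7‰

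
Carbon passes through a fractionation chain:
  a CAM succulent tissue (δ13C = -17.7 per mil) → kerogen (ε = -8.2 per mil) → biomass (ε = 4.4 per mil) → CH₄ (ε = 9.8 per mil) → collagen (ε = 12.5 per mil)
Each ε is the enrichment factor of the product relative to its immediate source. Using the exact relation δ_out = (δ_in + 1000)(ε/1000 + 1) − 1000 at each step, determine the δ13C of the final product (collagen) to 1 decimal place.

0.5 per mil

step 1: δ = (-17.70 + 1000)·(-8.2/1000 + 1) − 1000 = -25.75 per mil
step 2: δ = (-25.75 + 1000)·(4.4/1000 + 1) − 1000 = -21.47 per mil
step 3: δ = (-21.47 + 1000)·(9.8/1000 + 1) − 1000 = -11.88 per mil
step 4: δ = (-11.88 + 1000)·(12.5/1000 + 1) − 1000 = 0.47 per mil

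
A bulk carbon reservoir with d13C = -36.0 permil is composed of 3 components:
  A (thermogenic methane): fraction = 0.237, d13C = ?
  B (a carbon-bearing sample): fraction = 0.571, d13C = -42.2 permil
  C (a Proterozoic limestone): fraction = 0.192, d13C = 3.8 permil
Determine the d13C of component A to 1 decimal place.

-53.3 permil

Isotope mass balance: δ_bulk = Σ fᵢ·δᵢ.
-36.0 = 0.237×δ_A + 0.571×(-42.2) + 0.192×(3.8)
0.237·δ_A = -36.0 − (-23.367) = -12.633
δ_A = -12.633 / 0.237 = -53.31 permil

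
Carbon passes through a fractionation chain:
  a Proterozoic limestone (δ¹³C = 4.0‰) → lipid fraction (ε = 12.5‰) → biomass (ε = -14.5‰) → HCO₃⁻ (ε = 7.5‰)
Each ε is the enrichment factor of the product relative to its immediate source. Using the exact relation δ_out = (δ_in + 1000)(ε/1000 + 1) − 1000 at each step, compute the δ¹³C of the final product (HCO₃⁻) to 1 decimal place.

9.3‰

step 1: δ = (4.00 + 1000)·(12.5/1000 + 1) − 1000 = 16.55‰
step 2: δ = (16.55 + 1000)·(-14.5/1000 + 1) − 1000 = 1.81‰
step 3: δ = (1.81 + 1000)·(7.5/1000 + 1) − 1000 = 9.32‰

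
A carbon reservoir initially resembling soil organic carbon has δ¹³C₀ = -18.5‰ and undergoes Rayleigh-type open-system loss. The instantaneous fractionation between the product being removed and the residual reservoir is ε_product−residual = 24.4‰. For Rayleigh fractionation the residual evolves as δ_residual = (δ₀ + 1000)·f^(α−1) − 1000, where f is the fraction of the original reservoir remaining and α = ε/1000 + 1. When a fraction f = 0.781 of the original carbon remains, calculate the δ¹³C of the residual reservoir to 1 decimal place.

-24.4‰

Rayleigh residual: δ_res = (δ₀ + 1000)·f^(α−1) − 1000
α = ε/1000 + 1 = 1.02440, so α − 1 = 0.02440
f^(α−1) = 0.781^(0.02440) = 0.993987
δ_res = (-18.5 + 1000) × 0.993987 − 1000 = 975.598 − 1000 = -24.40‰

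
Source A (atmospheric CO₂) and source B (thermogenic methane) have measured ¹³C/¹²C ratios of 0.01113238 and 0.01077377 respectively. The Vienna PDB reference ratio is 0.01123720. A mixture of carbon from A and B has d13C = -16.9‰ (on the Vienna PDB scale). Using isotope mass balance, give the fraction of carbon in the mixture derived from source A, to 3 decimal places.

0.763

δ_A = (0.01113238/0.01123720 − 1)×1000 = (0.990672 − 1)×1000 = -9.328‰
δ_B = (0.01077377/0.01123720 − 1)×1000 = (0.958759 − 1)×1000 = -41.241‰
f_A = (δ_mix − δ_B)/(δ_A − δ_B) = (-16.9 − (-41.241))/(-9.328 − (-41.241))
f_A = 24.341 / 31.913 = 0.7627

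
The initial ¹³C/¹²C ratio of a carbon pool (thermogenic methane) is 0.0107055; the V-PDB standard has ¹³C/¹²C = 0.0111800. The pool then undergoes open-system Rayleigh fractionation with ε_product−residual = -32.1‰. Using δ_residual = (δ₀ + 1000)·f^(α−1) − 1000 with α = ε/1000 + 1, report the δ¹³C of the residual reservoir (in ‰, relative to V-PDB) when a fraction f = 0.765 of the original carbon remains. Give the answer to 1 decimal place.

δ₀ = (0.0107055/0.0111800 − 1)×1000 = (0.957558 − 1)×1000 = -42.442‰
α − 1 = ε/1000 = -0.0321
f^(α−1) = 0.765^(-0.0321) = 1.008636
δ_res = (-42.442 + 1000) × 1.008636 − 1000 = 965.828 − 1000 = -34.17‰

-34.2‰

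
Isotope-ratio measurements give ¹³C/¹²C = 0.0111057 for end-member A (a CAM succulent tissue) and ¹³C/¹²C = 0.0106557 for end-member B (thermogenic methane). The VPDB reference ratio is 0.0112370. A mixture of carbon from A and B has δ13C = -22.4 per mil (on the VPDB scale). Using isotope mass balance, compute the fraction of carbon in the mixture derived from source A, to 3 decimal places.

δ_A = (0.0111057/0.0112370 − 1)×1000 = (0.988315 − 1)×1000 = -11.685 per mil
δ_B = (0.0106557/0.0112370 − 1)×1000 = (0.948269 − 1)×1000 = -51.731 per mil
f_A = (δ_mix − δ_B)/(δ_A − δ_B) = (-22.4 − (-51.731))/(-11.685 − (-51.731))
f_A = 29.331 / 40.046 = 0.7324

0.732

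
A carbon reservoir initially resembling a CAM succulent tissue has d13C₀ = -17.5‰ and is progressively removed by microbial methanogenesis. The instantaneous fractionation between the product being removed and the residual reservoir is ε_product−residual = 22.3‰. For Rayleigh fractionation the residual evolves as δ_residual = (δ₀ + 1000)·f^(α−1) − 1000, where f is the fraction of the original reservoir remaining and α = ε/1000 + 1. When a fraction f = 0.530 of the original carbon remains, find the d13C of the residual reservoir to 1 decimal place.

Rayleigh residual: δ_res = (δ₀ + 1000)·f^(α−1) − 1000
α = ε/1000 + 1 = 1.02230, so α − 1 = 0.02230
f^(α−1) = 0.530^(0.02230) = 0.985942
δ_res = (-17.5 + 1000) × 0.985942 − 1000 = 968.688 − 1000 = -31.31‰

-31.3‰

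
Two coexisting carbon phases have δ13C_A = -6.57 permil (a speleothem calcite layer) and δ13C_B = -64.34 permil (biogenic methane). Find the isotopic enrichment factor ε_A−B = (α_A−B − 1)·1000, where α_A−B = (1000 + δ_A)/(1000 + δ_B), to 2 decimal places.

α_A−B = (1000 + -6.57) / (1000 + -64.34) = 993.43 / 935.66 = 1.061743
ε_A−B = (1.061743 − 1) × 1000 = 61.743 permil
(The approximation ε ≈ δ_A − δ_B would give 57.77 permil.)

61.74 permil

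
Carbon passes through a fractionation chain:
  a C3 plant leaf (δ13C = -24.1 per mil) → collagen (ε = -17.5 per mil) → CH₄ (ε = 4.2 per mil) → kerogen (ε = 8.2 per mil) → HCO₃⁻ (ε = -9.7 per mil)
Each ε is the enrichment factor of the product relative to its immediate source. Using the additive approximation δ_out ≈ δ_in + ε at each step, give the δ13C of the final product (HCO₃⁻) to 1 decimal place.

-38.9 per mil

step 1: δ ≈ -24.1 + (-17.5) = -41.6 per mil
step 2: δ ≈ -41.6 + (4.2) = -37.4 per mil
step 3: δ ≈ -37.4 + (8.2) = -29.2 per mil
step 4: δ ≈ -29.2 + (-9.7) = -38.9 per mil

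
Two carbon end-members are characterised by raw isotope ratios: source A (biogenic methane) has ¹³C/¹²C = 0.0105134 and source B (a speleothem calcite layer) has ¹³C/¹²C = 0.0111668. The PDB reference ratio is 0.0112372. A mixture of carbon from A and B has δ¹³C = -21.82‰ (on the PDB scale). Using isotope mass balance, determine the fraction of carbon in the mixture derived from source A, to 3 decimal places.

δ_A = (0.0105134/0.0112372 − 1)×1000 = (0.935589 − 1)×1000 = -64.411‰
δ_B = (0.0111668/0.0112372 − 1)×1000 = (0.993735 − 1)×1000 = -6.265‰
f_A = (δ_mix − δ_B)/(δ_A − δ_B) = (-21.82 − (-6.265))/(-64.411 − (-6.265))
f_A = -15.555 / -58.146 = 0.2675

0.268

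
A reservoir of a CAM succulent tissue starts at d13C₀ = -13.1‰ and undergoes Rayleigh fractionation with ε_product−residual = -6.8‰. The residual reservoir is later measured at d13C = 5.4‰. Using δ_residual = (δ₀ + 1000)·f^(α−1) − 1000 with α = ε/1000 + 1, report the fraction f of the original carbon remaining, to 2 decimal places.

0.07

α − 1 = ε/1000 = -0.0068
(δ_res + 1000)/(δ₀ + 1000) = (5.4 + 1000)/(-13.1 + 1000) = 1005.4/986.9 = 1.018746
f = 1.018746^(1/-0.0068) = exp(ln(1.018746)/-0.0068) = exp(0.01857/-0.0068)
f = exp(-2.7312) = 0.0651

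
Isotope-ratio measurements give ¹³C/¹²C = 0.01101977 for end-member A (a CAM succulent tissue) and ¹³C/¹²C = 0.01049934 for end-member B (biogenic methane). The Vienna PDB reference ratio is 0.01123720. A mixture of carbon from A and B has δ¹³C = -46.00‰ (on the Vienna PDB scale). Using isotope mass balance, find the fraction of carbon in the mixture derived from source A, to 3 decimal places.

0.425

δ_A = (0.01101977/0.01123720 − 1)×1000 = (0.980651 − 1)×1000 = -19.349‰
δ_B = (0.01049934/0.01123720 − 1)×1000 = (0.934338 − 1)×1000 = -65.662‰
f_A = (δ_mix − δ_B)/(δ_A − δ_B) = (-46.00 − (-65.662))/(-19.349 − (-65.662))
f_A = 19.662 / 46.313 = 0.4246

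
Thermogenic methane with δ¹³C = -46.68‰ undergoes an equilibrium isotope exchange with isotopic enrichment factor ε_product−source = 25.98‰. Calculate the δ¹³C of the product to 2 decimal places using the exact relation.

-21.91‰

Exactly, δ_product = (δ_source + 1000)·(ε/1000 + 1) − 1000.
δ_product = (-46.68 + 1000) × (25.98/1000 + 1) − 1000
δ_product = -21.913‰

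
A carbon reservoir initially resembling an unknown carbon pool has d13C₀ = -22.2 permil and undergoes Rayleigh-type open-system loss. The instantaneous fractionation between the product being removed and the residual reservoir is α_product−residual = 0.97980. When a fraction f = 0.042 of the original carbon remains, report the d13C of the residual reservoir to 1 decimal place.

42.5 permil

Rayleigh residual: δ_res = (δ₀ + 1000)·f^(α−1) − 1000
α − 1 = -0.02020
f^(α−1) = 0.042^(-0.02020) = 1.066130
δ_res = (-22.2 + 1000) × 1.066130 − 1000 = 1042.462 − 1000 = 42.46 permil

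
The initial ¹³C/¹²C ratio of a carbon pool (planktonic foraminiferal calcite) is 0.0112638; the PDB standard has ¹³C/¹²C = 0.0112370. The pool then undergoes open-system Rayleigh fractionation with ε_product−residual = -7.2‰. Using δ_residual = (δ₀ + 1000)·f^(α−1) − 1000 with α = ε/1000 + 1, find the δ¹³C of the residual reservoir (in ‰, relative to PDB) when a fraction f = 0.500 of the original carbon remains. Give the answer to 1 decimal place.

7.4‰

δ₀ = (0.0112638/0.0112370 − 1)×1000 = (1.002385 − 1)×1000 = 2.385‰
α − 1 = ε/1000 = -0.0072
f^(α−1) = 0.500^(-0.0072) = 1.005003
δ_res = (2.385 + 1000) × 1.005003 − 1000 = 1007.400 − 1000 = 7.40‰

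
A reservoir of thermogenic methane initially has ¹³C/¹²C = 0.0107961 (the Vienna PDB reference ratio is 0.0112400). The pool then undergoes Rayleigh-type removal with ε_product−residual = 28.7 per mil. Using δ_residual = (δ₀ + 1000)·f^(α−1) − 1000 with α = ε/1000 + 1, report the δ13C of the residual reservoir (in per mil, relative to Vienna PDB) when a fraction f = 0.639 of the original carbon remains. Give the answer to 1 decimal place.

-51.8 per mil

δ₀ = (0.0107961/0.0112400 − 1)×1000 = (0.960507 − 1)×1000 = -39.493 per mil
α − 1 = ε/1000 = 0.0287
f^(α−1) = 0.639^(0.0287) = 0.987229
δ_res = (-39.493 + 1000) × 0.987229 − 1000 = 948.240 − 1000 = -51.76 per mil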